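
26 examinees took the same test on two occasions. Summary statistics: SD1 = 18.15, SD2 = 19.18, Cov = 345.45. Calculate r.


r = cov(X,Y) / (SD_X * SD_Y)
r = 345.45 / (18.15 * 19.18)
r = 345.45 / 348.117
r = 0.9923

0.9923


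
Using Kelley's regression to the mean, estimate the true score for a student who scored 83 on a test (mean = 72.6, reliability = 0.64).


T_est = rxx * X + (1 - rxx) * mean
T_est = 0.64 * 83 + 0.36 * 72.6
T_est = 53.12 + 26.136
T_est = 79.256

79.256


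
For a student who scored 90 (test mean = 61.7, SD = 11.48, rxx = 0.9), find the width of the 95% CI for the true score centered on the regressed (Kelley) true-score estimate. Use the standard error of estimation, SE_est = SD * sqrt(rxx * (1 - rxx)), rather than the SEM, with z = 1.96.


True score estimate = 0.9*90 + 0.1*61.7 = 87.17
SE_est = SD * sqrt(rxx * (1 - rxx)) = 11.48 * sqrt(0.9 * 0.1) = 11.48 * sqrt(0.09) = 3.444
CI = T_est +/- z * SE_est, so width = 2 * z * SE_est = 2 * 1.96 * 3.444
Width = 13.5005

13.5005


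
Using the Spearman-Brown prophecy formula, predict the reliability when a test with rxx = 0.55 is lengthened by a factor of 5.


r_new = (n * rxx) / (1 + (n-1) * rxx)
r_new = (5 * 0.55) / (1 + 4 * 0.55)
r_new = 2.75 / 3.2
r_new = 0.8594

0.8594


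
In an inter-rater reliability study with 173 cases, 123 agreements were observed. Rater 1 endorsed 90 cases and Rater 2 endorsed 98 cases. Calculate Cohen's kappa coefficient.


P_o = 123/173 = 0.710983
P_e = (90*98 + 83*75) / 29929 = 0.50269
kappa = (P_o - P_e) / (1 - P_e)
kappa = (0.710983 - 0.50269) / (1 - 0.50269)
kappa = 0.4188

0.4188


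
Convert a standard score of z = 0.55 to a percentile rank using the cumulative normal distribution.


CDF(z) = 0.5 * (1 + erf(z/sqrt(2)))
erf(0.3889) = 0.4177
CDF = 0.7088
Percentile rank = 0.7088 * 100 = 70.88

70.88


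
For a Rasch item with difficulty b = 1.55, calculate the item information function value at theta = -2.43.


P = 1/(1+exp(-(-2.43-1.55))) = 0.0183
I = P*(1-P) = 0.0183 * 0.9817
I = 0.018

0.018


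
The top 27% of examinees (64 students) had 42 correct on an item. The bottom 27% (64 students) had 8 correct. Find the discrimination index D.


p_upper = 42/64 = 0.6562
p_lower = 8/64 = 0.125
D = 0.6562 - 0.125 = 0.5312

0.5312


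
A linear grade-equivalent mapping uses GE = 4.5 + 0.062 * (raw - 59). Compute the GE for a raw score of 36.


raw - median = 36 - 59 = -23
slope * diff = 0.062 * -23 = -1.426
GE = 4.5 + -1.426
GE = 3.074

3.074


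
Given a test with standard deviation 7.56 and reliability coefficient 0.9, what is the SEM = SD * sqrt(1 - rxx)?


SEM = SD * sqrt(1 - rxx)
SEM = 7.56 * sqrt(1 - 0.9)
SEM = 7.56 * sqrt(0.1) = 7.56 * 0.316228
SEM = 2.3907

2.3907


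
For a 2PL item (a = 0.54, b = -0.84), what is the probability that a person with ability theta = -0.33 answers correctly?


a*(theta - b) = 0.54 * (-0.33 - -0.84) = 0.2754
exp(-0.2754) = 0.7593
P = 1 / (1 + 0.7593)
P = 0.5684

0.5684


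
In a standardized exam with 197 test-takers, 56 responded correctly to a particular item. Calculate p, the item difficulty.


Item difficulty p = number correct / total examinees
p = 56 / 197
p = 0.2843

0.2843


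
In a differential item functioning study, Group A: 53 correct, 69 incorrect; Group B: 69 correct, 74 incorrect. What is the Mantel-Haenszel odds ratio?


Odds_A = 53/69 = 0.7681
Odds_B = 69/74 = 0.9324
OR = Odds_A / Odds_B = 0.7681 / 0.9324
Exactly, OR = (53 * 74) / (69 * 69) = 3922 / 4761
OR = 0.8238

0.8238


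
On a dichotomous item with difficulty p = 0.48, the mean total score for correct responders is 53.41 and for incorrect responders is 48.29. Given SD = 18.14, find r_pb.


q = 1 - p = 0.52
rpb = ((M1 - M0) / SD) * sqrt(p * q)
rpb = ((53.41 - 48.29) / 18.14) * sqrt(0.48 * 0.52)
rpb = 0.141

0.141


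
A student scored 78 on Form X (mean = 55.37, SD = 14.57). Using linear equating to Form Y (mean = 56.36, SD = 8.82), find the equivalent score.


slope = SD_Y / SD_X = 8.82 / 14.57 ~ 0.6054
intercept = mean_Y - slope * mean_X = 56.36 - (8.82 / 14.57) * 55.37 ~ 22.8416
Y = slope * X + intercept. To avoid rounding drift from the rounded slope/intercept, evaluate the equivalent form Y = mean_Y + SD_Y * (X - mean_X) / SD_X at full precision:
Y = 56.36 + 8.82 * (78 - 55.37) / 14.57
Y = 56.36 + 8.82 * 22.63 / 14.57
Y = 56.36 + 199.5966 / 14.57
Y = 56.36 + 13.6991
Y = 70.0591

70.0591


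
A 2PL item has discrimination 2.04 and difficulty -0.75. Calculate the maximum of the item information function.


For 2PL, max info at theta = b = -0.75
I_max = a^2 / 4 = 2.04^2 / 4
= 4.1616 / 4
I_max = 1.0404

1.0404


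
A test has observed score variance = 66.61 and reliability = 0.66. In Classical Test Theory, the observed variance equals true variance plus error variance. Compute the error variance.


var_true = rxx * var_obs = 0.66 * 66.61 = 43.9626
var_error = var_obs - var_true
var_error = 66.61 - 43.9626
var_error = 22.6474

22.6474


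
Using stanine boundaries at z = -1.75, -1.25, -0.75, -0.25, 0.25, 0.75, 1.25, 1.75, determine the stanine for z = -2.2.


Stanine boundaries: [-1.75, -1.25, -0.75, -0.25, 0.25, 0.75, 1.25, 1.75]
z = -2.2
Check each boundary:
  z < -1.75
  z < -1.25
  z < -0.75
  z < -0.25
  z < 0.25
  z < 0.75
  z < 1.25
  z < 1.75
Highest qualifying boundary gives stanine = 1

1


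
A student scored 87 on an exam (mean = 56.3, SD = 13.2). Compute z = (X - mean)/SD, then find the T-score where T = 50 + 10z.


z = (X - mean) / SD = (87 - 56.3) / 13.2
z = 30.7 / 13.2
z = 2.3258
T-score = T = 50 + 10z
Carry z at full precision (z = 30.7 / 13.2) into the conversion:
T-score = 50 + 10 * (30.7 / 13.2) = 50 + 307 / 13.2
T-score = 50 + 23.2576
T-score = 73.2576

73.2576


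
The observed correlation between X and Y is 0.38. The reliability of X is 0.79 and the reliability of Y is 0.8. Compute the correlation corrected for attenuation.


r_corrected = rxy / sqrt(rxx * ryy)
= 0.38 / sqrt(0.79 * 0.8)
= 0.38 / sqrt(0.632)
= 0.38 / 0.794984
r_corrected = 0.478

0.478


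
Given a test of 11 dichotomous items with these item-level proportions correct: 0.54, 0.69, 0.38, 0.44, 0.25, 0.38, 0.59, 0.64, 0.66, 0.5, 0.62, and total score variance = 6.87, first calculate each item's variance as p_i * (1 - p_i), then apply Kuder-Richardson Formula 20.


For each item, compute p_i * q_i:
  Item 1: 0.54 * 0.46 = 0.2484
  Item 2: 0.69 * 0.31 = 0.2139
  Item 3: 0.38 * 0.62 = 0.2356
  Item 4: 0.44 * 0.56 = 0.2464
  Item 5: 0.25 * 0.75 = 0.1875
  Item 6: 0.38 * 0.62 = 0.2356
  Item 7: 0.59 * 0.41 = 0.2419
  Item 8: 0.64 * 0.36 = 0.2304
  Item 9: 0.66 * 0.34 = 0.2244
  Item 10: 0.5 * 0.5 = 0.25
  Item 11: 0.62 * 0.38 = 0.2356
Sum(p_i * q_i) = 0.2484 + 0.2139 + 0.2356 + 0.2464 + 0.1875 + 0.2356 + 0.2419 + 0.2304 + 0.2244 + 0.25 + 0.2356 = 2.5497
KR-20 = (k/(k-1)) * (1 - Sum(p_i*q_i) / Var_total)
= (11/10) * (1 - 2.5497/6.87)
= 1.1 * 0.6289
KR-20 = 0.6918

0.6918


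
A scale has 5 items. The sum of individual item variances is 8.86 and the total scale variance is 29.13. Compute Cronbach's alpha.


alpha = (k/(k-1)) * (1 - sum(si^2)/s_total^2)
= (5/4) * (1 - 8.86/29.13)
alpha = 0.8698

0.8698


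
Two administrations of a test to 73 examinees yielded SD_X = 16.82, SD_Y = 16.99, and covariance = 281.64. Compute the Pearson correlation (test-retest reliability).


r = cov(X,Y) / (SD_X * SD_Y)
r = 281.64 / (16.82 * 16.99)
r = 281.64 / 285.7718
r = 0.9855

0.9855


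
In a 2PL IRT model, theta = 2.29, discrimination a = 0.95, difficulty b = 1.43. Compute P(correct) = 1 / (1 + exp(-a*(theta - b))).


a*(theta - b) = 0.95 * (2.29 - 1.43) = 0.817
exp(-0.817) = 0.4418
P = 1 / (1 + 0.4418)
P = 0.6936

0.6936


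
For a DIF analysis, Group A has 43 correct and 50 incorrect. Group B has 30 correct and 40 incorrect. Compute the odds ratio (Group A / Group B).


Odds_A = 43/50 = 0.86
Odds_B = 30/40 = 0.75
OR = Odds_A / Odds_B = 0.86 / 0.75
Exactly, OR = (43 * 40) / (50 * 30) = 1720 / 1500
OR = 1.1467

1.1467


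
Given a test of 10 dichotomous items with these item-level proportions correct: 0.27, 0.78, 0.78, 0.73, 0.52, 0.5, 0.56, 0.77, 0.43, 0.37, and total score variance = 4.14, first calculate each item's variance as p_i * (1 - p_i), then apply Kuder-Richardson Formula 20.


For each item, compute p_i * q_i:
  Item 1: 0.27 * 0.73 = 0.1971
  Item 2: 0.78 * 0.22 = 0.1716
  Item 3: 0.78 * 0.22 = 0.1716
  Item 4: 0.73 * 0.27 = 0.1971
  Item 5: 0.52 * 0.48 = 0.2496
  Item 6: 0.5 * 0.5 = 0.25
  Item 7: 0.56 * 0.44 = 0.2464
  Item 8: 0.77 * 0.23 = 0.1771
  Item 9: 0.43 * 0.57 = 0.2451
  Item 10: 0.37 * 0.63 = 0.2331
Sum(p_i * q_i) = 0.1971 + 0.1716 + 0.1716 + 0.1971 + 0.2496 + 0.25 + 0.2464 + 0.1771 + 0.2451 + 0.2331 = 2.1387
KR-20 = (k/(k-1)) * (1 - Sum(p_i*q_i) / Var_total)
= (10/9) * (1 - 2.1387/4.14)
= 1.1111 * 0.4834
KR-20 = 0.5371

0.5371


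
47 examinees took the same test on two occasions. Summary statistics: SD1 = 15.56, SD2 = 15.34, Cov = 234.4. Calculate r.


r = cov(X,Y) / (SD_X * SD_Y)
r = 234.4 / (15.56 * 15.34)
r = 234.4 / 238.6904
r = 0.982

0.982


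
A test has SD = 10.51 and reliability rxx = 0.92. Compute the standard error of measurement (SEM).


SEM = SD * sqrt(1 - rxx)
SEM = 10.51 * sqrt(1 - 0.92)
SEM = 10.51 * sqrt(0.08) = 10.51 * 0.282843
SEM = 2.9727

2.9727


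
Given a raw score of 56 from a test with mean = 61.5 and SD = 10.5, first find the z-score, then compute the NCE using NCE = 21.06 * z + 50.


z = (X - mean) / SD = (56 - 61.5) / 10.5
z = -5.5 / 10.5
z = -0.5238
NCE = NCE = 21.06z + 50
Carry z at full precision (z = -5.5 / 10.5) into the conversion:
NCE = 21.06 * (-5.5 / 10.5) + 50 = -115.83 / 10.5 + 50
NCE = -11.0314 + 50
NCE = 38.9686

38.9686


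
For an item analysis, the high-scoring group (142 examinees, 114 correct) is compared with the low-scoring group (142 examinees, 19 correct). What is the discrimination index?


p_upper = 114/142 = 0.8028
p_lower = 19/142 = 0.1338
D = 0.8028 - 0.1338 = 0.669

0.669


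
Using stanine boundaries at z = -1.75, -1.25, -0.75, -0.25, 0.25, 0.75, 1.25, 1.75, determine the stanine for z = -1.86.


Stanine boundaries: [-1.75, -1.25, -0.75, -0.25, 0.25, 0.75, 1.25, 1.75]
z = -1.86
Check each boundary:
  z < -1.75
  z < -1.25
  z < -0.75
  z < -0.25
  z < 0.25
  z < 0.75
  z < 1.25
  z < 1.75
Highest qualifying boundary gives stanine = 1

1


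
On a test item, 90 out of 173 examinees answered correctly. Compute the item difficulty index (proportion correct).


Item difficulty p = number correct / total examinees
p = 90 / 173
p = 0.5202

0.5202


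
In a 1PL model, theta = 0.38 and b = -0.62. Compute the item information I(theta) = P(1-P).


P = 1/(1+exp(-(0.38--0.62))) = 0.7311
I = P*(1-P) = 0.7311 * 0.2689
I = 0.1966

0.1966


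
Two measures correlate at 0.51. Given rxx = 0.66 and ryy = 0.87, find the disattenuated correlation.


r_corrected = rxy / sqrt(rxx * ryy)
= 0.51 / sqrt(0.66 * 0.87)
= 0.51 / sqrt(0.5742)
= 0.51 / 0.75776
r_corrected = 0.673

0.673


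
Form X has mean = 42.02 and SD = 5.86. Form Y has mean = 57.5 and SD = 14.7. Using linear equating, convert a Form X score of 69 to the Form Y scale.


slope = SD_Y / SD_X = 14.7 / 5.86 ~ 2.5085
intercept = mean_Y - slope * mean_X = 57.5 - (14.7 / 5.86) * 42.02 ~ -47.9085
Y = slope * X + intercept. To avoid rounding drift from the rounded slope/intercept, evaluate the equivalent form Y = mean_Y + SD_Y * (X - mean_X) / SD_X at full precision:
Y = 57.5 + 14.7 * (69 - 42.02) / 5.86
Y = 57.5 + 14.7 * 26.98 / 5.86
Y = 57.5 + 396.606 / 5.86
Y = 57.5 + 67.6802
Y = 125.1802

125.1802


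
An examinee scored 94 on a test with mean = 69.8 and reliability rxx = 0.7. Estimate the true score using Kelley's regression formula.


T_est = rxx * X + (1 - rxx) * mean
T_est = 0.7 * 94 + 0.3 * 69.8
T_est = 65.8 + 20.94
T_est = 86.74

86.74


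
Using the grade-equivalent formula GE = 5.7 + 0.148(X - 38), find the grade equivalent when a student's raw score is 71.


raw - median = 71 - 38 = 33
slope * diff = 0.148 * 33 = 4.884
GE = 5.7 + 4.884
GE = 10.584

10.584


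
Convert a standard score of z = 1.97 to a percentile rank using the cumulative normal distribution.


CDF(z) = 0.5 * (1 + erf(z/sqrt(2)))
erf(1.393) = 0.9512
CDF = 0.9756
Percentile rank = 0.9756 * 100 = 97.56

97.56


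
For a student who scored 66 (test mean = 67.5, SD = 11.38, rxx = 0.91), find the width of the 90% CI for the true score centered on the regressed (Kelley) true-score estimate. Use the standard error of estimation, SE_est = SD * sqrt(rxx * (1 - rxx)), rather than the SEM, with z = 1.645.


True score estimate = 0.91*66 + 0.09*67.5 = 66.135
SE_est = SD * sqrt(rxx * (1 - rxx)) = 11.38 * sqrt(0.91 * 0.09) = 11.38 * sqrt(0.0819) = 3.256748
CI = T_est +/- z * SE_est, so width = 2 * z * SE_est = 2 * 1.645 * 3.256748
Width = 10.7147

10.7147


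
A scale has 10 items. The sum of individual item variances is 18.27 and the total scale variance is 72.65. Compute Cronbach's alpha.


alpha = (k/(k-1)) * (1 - sum(si^2)/s_total^2)
= (10/9) * (1 - 18.27/72.65)
alpha = 0.8317

0.8317


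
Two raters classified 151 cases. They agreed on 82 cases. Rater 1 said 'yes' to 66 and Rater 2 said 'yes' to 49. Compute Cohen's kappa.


P_o = 82/151 = 0.543046
P_e = (66*49 + 85*102) / 22801 = 0.522082
kappa = (P_o - P_e) / (1 - P_e)
kappa = (0.543046 - 0.522082) / (1 - 0.522082)
kappa = 0.0439

0.0439


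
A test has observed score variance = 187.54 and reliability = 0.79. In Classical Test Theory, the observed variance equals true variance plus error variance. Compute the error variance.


var_true = rxx * var_obs = 0.79 * 187.54 = 148.1566
var_error = var_obs - var_true
var_error = 187.54 - 148.1566
var_error = 39.3834

39.3834


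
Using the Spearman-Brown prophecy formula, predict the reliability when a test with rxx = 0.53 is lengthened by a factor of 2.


r_new = (n * rxx) / (1 + (n-1) * rxx)
r_new = (2 * 0.53) / (1 + 1 * 0.53)
r_new = 1.06 / 1.53
r_new = 0.6928

0.6928


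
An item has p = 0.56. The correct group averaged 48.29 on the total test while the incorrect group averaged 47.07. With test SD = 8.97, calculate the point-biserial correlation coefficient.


q = 1 - p = 0.44
rpb = ((M1 - M0) / SD) * sqrt(p * q)
rpb = ((48.29 - 47.07) / 8.97) * sqrt(0.56 * 0.44)
rpb = 0.0675

0.0675


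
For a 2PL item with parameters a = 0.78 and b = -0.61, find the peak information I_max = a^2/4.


For 2PL, max info at theta = b = -0.61
I_max = a^2 / 4 = 0.78^2 / 4
= 0.6084 / 4
I_max = 0.1521

0.1521


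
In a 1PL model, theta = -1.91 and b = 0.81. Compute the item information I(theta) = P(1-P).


P = 1/(1+exp(-(-1.91-0.81))) = 0.0618
I = P*(1-P) = 0.0618 * 0.9382
I = 0.058

0.058


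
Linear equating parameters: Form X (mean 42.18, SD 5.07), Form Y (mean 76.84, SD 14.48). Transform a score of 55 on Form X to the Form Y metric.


slope = SD_Y / SD_X = 14.48 / 5.07 ~ 2.856
intercept = mean_Y - slope * mean_X = 76.84 - (14.48 / 5.07) * 42.18 ~ -43.6267
Y = slope * X + intercept. To avoid rounding drift from the rounded slope/intercept, evaluate the equivalent form Y = mean_Y + SD_Y * (X - mean_X) / SD_X at full precision:
Y = 76.84 + 14.48 * (55 - 42.18) / 5.07
Y = 76.84 + 14.48 * 12.82 / 5.07
Y = 76.84 + 185.6336 / 5.07
Y = 76.84 + 36.6141
Y = 113.4541

113.4541


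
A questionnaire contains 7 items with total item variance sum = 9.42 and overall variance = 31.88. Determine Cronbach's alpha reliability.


alpha = (k/(k-1)) * (1 - sum(si^2)/s_total^2)
= (7/6) * (1 - 9.42/31.88)
alpha = 0.8219

0.8219


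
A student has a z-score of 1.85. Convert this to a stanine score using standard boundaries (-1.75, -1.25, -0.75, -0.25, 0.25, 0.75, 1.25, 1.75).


Stanine boundaries: [-1.75, -1.25, -0.75, -0.25, 0.25, 0.75, 1.25, 1.75]
z = 1.85
Check each boundary:
  z >= -1.75 -> could be stanine 2
  z >= -1.25 -> could be stanine 3
  z >= -0.75 -> could be stanine 4
  z >= -0.25 -> could be stanine 5
  z >= 0.25 -> could be stanine 6
  z >= 0.75 -> could be stanine 7
  z >= 1.25 -> could be stanine 8
  z >= 1.75 -> could be stanine 9
Highest qualifying boundary gives stanine = 9

9


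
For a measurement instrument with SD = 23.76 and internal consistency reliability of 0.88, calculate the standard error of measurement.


SEM = SD * sqrt(1 - rxx)
SEM = 23.76 * sqrt(1 - 0.88)
SEM = 23.76 * sqrt(0.12) = 23.76 * 0.34641
SEM = 8.2307

8.2307


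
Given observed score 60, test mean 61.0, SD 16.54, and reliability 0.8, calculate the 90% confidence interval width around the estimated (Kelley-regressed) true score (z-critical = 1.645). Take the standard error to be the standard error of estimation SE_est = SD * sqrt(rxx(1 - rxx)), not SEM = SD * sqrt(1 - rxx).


True score estimate = 0.8*60 + 0.2*61.0 = 60.2
SE_est = SD * sqrt(rxx * (1 - rxx)) = 16.54 * sqrt(0.8 * 0.2) = 16.54 * sqrt(0.16) = 6.616
CI = T_est +/- z * SE_est, so width = 2 * z * SE_est = 2 * 1.645 * 6.616
Width = 21.7666

21.7666


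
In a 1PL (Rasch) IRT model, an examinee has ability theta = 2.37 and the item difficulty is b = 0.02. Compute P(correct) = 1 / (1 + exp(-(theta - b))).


theta - b = 2.37 - 0.02 = 2.35
exp(-(theta - b)) = exp(-2.35) = 0.0954
P = 1 / (1 + 0.0954)
P = 0.9129

0.9129


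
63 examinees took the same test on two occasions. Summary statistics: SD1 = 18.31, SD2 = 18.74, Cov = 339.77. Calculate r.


r = cov(X,Y) / (SD_X * SD_Y)
r = 339.77 / (18.31 * 18.74)
r = 339.77 / 343.1294
r = 0.9902

0.9902


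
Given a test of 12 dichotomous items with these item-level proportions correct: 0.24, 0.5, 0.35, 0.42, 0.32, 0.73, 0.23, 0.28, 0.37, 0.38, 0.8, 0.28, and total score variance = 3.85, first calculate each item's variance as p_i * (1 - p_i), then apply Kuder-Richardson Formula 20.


For each item, compute p_i * q_i:
  Item 1: 0.24 * 0.76 = 0.1824
  Item 2: 0.5 * 0.5 = 0.25
  Item 3: 0.35 * 0.65 = 0.2275
  Item 4: 0.42 * 0.58 = 0.2436
  Item 5: 0.32 * 0.68 = 0.2176
  Item 6: 0.73 * 0.27 = 0.1971
  Item 7: 0.23 * 0.77 = 0.1771
  Item 8: 0.28 * 0.72 = 0.2016
  Item 9: 0.37 * 0.63 = 0.2331
  Item 10: 0.38 * 0.62 = 0.2356
  Item 11: 0.8 * 0.2 = 0.16
  Item 12: 0.28 * 0.72 = 0.2016
Sum(p_i * q_i) = 0.1824 + 0.25 + 0.2275 + 0.2436 + 0.2176 + 0.1971 + 0.1771 + 0.2016 + 0.2331 + 0.2356 + 0.16 + 0.2016 = 2.5272
KR-20 = (k/(k-1)) * (1 - Sum(p_i*q_i) / Var_total)
= (12/11) * (1 - 2.5272/3.85)
= 1.0909 * 0.3436
KR-20 = 0.3748

0.3748


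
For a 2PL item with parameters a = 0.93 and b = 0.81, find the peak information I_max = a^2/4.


For 2PL, max info at theta = b = 0.81
I_max = a^2 / 4 = 0.93^2 / 4
= 0.8649 / 4
I_max = 0.2162

0.2162


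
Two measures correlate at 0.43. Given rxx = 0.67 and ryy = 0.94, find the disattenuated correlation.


r_corrected = rxy / sqrt(rxx * ryy)
= 0.43 / sqrt(0.67 * 0.94)
= 0.43 / sqrt(0.6298)
= 0.43 / 0.793599
r_corrected = 0.5418

0.5418


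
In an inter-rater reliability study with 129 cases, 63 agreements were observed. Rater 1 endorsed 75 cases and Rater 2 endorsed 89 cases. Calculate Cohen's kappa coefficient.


P_o = 63/129 = 0.488372
P_e = (75*89 + 54*40) / 16641 = 0.530918
kappa = (P_o - P_e) / (1 - P_e)
kappa = (0.488372 - 0.530918) / (1 - 0.530918)
kappa = -0.0907

-0.0907


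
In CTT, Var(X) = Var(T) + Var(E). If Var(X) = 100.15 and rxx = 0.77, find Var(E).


var_true = rxx * var_obs = 0.77 * 100.15 = 77.1155
var_error = var_obs - var_true
var_error = 100.15 - 77.1155
var_error = 23.0345

23.0345


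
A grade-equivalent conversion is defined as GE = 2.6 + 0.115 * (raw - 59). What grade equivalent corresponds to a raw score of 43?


raw - median = 43 - 59 = -16
slope * diff = 0.115 * -16 = -1.84
GE = 2.6 + -1.84
GE = 0.76

0.76


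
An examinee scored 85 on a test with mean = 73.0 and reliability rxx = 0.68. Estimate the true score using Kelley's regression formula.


T_est = rxx * X + (1 - rxx) * mean
T_est = 0.68 * 85 + 0.32 * 73.0
T_est = 57.8 + 23.36
T_est = 81.16

81.16


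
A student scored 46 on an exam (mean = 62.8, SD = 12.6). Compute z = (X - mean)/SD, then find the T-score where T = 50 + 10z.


z = (X - mean) / SD = (46 - 62.8) / 12.6
z = -16.8 / 12.6
z = -1.3333
T-score = T = 50 + 10z
Carry z at full precision (z = -16.8 / 12.6) into the conversion:
T-score = 50 + 10 * (-16.8 / 12.6) = 50 + -168 / 12.6
T-score = 50 + -13.3333
T-score = 36.6667

36.6667


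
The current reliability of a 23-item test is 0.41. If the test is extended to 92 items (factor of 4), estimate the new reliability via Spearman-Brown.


r_new = (n * rxx) / (1 + (n-1) * rxx)
r_new = (4 * 0.41) / (1 + 3 * 0.41)
r_new = 1.64 / 2.23
r_new = 0.7354

0.7354


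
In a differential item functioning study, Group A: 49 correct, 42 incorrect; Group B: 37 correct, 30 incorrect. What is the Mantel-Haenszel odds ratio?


Odds_A = 49/42 = 1.1667
Odds_B = 37/30 = 1.2333
OR = Odds_A / Odds_B = 1.1667 / 1.2333
Exactly, OR = (49 * 30) / (42 * 37) = 1470 / 1554
OR = 0.9459

0.9459


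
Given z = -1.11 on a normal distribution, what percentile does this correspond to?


CDF(z) = 0.5 * (1 + erf(z/sqrt(2)))
erf(-0.7849) = -0.733
CDF = 0.1335
Percentile rank = 0.1335 * 100 = 13.35

13.35


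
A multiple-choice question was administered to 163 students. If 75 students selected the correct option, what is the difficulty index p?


Item difficulty p = number correct / total examinees
p = 75 / 163
p = 0.4601

0.4601


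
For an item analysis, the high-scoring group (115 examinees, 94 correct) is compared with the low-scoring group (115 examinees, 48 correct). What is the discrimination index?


p_upper = 94/115 = 0.8174
p_lower = 48/115 = 0.4174
D = 0.8174 - 0.4174 = 0.4

0.4


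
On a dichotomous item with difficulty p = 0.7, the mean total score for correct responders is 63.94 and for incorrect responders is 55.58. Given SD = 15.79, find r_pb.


q = 1 - p = 0.3
rpb = ((M1 - M0) / SD) * sqrt(p * q)
rpb = ((63.94 - 55.58) / 15.79) * sqrt(0.7 * 0.3)
rpb = 0.2426

0.2426


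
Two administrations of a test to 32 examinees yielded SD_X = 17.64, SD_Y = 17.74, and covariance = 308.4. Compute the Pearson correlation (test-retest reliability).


r = cov(X,Y) / (SD_X * SD_Y)
r = 308.4 / (17.64 * 17.74)
r = 308.4 / 312.9336
r = 0.9855

0.9855


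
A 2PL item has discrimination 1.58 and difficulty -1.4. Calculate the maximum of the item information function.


For 2PL, max info at theta = b = -1.4
I_max = a^2 / 4 = 1.58^2 / 4
= 2.4964 / 4
I_max = 0.6241

0.6241


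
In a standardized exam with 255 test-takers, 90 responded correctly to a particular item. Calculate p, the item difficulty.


Item difficulty p = number correct / total examinees
p = 90 / 255
p = 0.3529

0.3529


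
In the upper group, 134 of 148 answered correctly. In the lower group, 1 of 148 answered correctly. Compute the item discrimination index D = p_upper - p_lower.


p_upper = 134/148 = 0.9054
p_lower = 1/148 = 0.0068
D = 0.9054 - 0.0068 = 0.8986

0.8986


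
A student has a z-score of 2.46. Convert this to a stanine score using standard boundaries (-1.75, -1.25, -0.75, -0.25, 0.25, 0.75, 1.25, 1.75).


Stanine boundaries: [-1.75, -1.25, -0.75, -0.25, 0.25, 0.75, 1.25, 1.75]
z = 2.46
Check each boundary:
  z >= -1.75 -> could be stanine 2
  z >= -1.25 -> could be stanine 3
  z >= -0.75 -> could be stanine 4
  z >= -0.25 -> could be stanine 5
  z >= 0.25 -> could be stanine 6
  z >= 0.75 -> could be stanine 7
  z >= 1.25 -> could be stanine 8
  z >= 1.75 -> could be stanine 9
Highest qualifying boundary gives stanine = 9

9


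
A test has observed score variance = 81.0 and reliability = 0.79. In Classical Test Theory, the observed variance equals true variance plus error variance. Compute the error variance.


var_true = rxx * var_obs = 0.79 * 81.0 = 63.99
var_error = var_obs - var_true
var_error = 81.0 - 63.99
var_error = 17.01

17.01


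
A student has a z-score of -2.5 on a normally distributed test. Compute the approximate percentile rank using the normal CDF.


CDF(z) = 0.5 * (1 + erf(z/sqrt(2)))
erf(-1.7678) = -0.9876
CDF = 0.0062
Percentile rank = 0.0062 * 100 = 0.62

0.62


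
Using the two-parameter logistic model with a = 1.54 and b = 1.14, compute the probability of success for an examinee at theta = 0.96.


a*(theta - b) = 1.54 * (0.96 - 1.14) = -0.2772
exp(--0.2772) = 1.3194
P = 1 / (1 + 1.3194)
P = 0.4311

0.4311


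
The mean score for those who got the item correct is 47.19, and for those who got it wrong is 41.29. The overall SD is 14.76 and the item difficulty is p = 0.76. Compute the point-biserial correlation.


q = 1 - p = 0.24
rpb = ((M1 - M0) / SD) * sqrt(p * q)
rpb = ((47.19 - 41.29) / 14.76) * sqrt(0.76 * 0.24)
rpb = 0.1707

0.1707


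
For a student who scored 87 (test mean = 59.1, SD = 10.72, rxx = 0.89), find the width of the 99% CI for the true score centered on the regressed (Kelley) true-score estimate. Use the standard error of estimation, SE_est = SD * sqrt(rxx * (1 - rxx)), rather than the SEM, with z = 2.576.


True score estimate = 0.89*87 + 0.11*59.1 = 83.931
SE_est = SD * sqrt(rxx * (1 - rxx)) = 10.72 * sqrt(0.89 * 0.11) = 10.72 * sqrt(0.0979) = 3.354178
CI = T_est +/- z * SE_est, so width = 2 * z * SE_est = 2 * 2.576 * 3.354178
Width = 17.2807

17.2807


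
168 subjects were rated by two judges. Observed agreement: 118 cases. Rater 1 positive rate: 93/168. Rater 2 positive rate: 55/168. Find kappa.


P_o = 118/168 = 0.702381
P_e = (93*55 + 75*113) / 28224 = 0.481505
kappa = (P_o - P_e) / (1 - P_e)
kappa = (0.702381 - 0.481505) / (1 - 0.481505)
kappa = 0.426

0.426


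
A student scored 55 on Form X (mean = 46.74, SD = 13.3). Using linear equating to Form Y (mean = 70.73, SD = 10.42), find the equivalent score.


slope = SD_Y / SD_X = 10.42 / 13.3 ~ 0.7835
intercept = mean_Y - slope * mean_X = 70.73 - (10.42 / 13.3) * 46.74 ~ 34.1111
Y = slope * X + intercept. To avoid rounding drift from the rounded slope/intercept, evaluate the equivalent form Y = mean_Y + SD_Y * (X - mean_X) / SD_X at full precision:
Y = 70.73 + 10.42 * (55 - 46.74) / 13.3
Y = 70.73 + 10.42 * 8.26 / 13.3
Y = 70.73 + 86.0692 / 13.3
Y = 70.73 + 6.4714
Y = 77.2014

77.2014


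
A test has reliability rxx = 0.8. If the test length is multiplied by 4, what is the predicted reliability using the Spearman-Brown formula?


r_new = (n * rxx) / (1 + (n-1) * rxx)
r_new = (4 * 0.8) / (1 + 3 * 0.8)
r_new = 3.2 / 3.4
r_new = 0.9412

0.9412


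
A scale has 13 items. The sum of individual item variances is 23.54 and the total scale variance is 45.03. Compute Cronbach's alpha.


alpha = (k/(k-1)) * (1 - sum(si^2)/s_total^2)
= (13/12) * (1 - 23.54/45.03)
alpha = 0.517

0.517


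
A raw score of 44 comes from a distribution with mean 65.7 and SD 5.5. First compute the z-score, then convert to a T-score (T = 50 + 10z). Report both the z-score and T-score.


z = (X - mean) / SD = (44 - 65.7) / 5.5
z = -21.7 / 5.5
z = -3.9455
T-score = T = 50 + 10z
Carry z at full precision (z = -21.7 / 5.5) into the conversion:
T-score = 50 + 10 * (-21.7 / 5.5) = 50 + -217 / 5.5
T-score = 50 + -39.4545
T-score = 10.5455

10.5455


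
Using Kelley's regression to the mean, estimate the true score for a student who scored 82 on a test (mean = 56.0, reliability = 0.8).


T_est = rxx * X + (1 - rxx) * mean
T_est = 0.8 * 82 + 0.2 * 56.0
T_est = 65.6 + 11.2
T_est = 76.8

76.8


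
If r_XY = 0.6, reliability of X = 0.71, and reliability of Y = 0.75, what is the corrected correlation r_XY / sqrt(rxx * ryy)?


r_corrected = rxy / sqrt(rxx * ryy)
= 0.6 / sqrt(0.71 * 0.75)
= 0.6 / sqrt(0.5325)
= 0.6 / 0.729726
r_corrected = 0.8222

0.8222


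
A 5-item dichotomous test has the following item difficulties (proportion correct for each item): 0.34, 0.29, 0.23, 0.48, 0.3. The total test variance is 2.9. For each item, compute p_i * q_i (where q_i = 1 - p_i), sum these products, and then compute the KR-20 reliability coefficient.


For each item, compute p_i * q_i:
  Item 1: 0.34 * 0.66 = 0.2244
  Item 2: 0.29 * 0.71 = 0.2059
  Item 3: 0.23 * 0.77 = 0.1771
  Item 4: 0.48 * 0.52 = 0.2496
  Item 5: 0.3 * 0.7 = 0.21
Sum(p_i * q_i) = 0.2244 + 0.2059 + 0.1771 + 0.2496 + 0.21 = 1.067
KR-20 = (k/(k-1)) * (1 - Sum(p_i*q_i) / Var_total)
= (5/4) * (1 - 1.067/2.9)
= 1.25 * 0.6321
KR-20 = 0.7901

0.7901


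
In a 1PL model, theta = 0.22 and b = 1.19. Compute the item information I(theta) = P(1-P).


P = 1/(1+exp(-(0.22-1.19))) = 0.2749
I = P*(1-P) = 0.2749 * 0.7251
I = 0.1993

0.1993


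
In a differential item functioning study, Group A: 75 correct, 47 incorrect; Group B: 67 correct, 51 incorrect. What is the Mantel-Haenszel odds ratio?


Odds_A = 75/47 = 1.5957
Odds_B = 67/51 = 1.3137
OR = Odds_A / Odds_B = 1.5957 / 1.3137
Exactly, OR = (75 * 51) / (47 * 67) = 3825 / 3149
OR = 1.2147

1.2147


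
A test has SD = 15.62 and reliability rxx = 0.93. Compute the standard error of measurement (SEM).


SEM = SD * sqrt(1 - rxx)
SEM = 15.62 * sqrt(1 - 0.93)
SEM = 15.62 * sqrt(0.07) = 15.62 * 0.264575
SEM = 4.1327

4.1327


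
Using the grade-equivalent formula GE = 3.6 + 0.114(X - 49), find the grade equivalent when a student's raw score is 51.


raw - median = 51 - 49 = 2
slope * diff = 0.114 * 2 = 0.228
GE = 3.6 + 0.228
GE = 3.828

3.828


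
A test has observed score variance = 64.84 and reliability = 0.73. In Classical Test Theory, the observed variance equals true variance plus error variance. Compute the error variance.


var_true = rxx * var_obs = 0.73 * 64.84 = 47.3332
var_error = var_obs - var_true
var_error = 64.84 - 47.3332
var_error = 17.5068

17.5068


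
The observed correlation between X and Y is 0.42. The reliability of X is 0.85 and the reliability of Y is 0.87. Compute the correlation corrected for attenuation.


r_corrected = rxy / sqrt(rxx * ryy)
= 0.42 / sqrt(0.85 * 0.87)
= 0.42 / sqrt(0.7395)
= 0.42 / 0.859942
r_corrected = 0.4884

0.4884


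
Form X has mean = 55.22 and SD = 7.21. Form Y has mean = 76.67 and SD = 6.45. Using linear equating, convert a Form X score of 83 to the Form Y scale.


slope = SD_Y / SD_X = 6.45 / 7.21 ~ 0.8946
intercept = mean_Y - slope * mean_X = 76.67 - (6.45 / 7.21) * 55.22 ~ 27.2707
Y = slope * X + intercept. To avoid rounding drift from the rounded slope/intercept, evaluate the equivalent form Y = mean_Y + SD_Y * (X - mean_X) / SD_X at full precision:
Y = 76.67 + 6.45 * (83 - 55.22) / 7.21
Y = 76.67 + 6.45 * 27.78 / 7.21
Y = 76.67 + 179.181 / 7.21
Y = 76.67 + 24.8517
Y = 101.5217

101.5217


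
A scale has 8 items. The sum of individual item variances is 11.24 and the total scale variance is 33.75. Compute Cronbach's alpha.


alpha = (k/(k-1)) * (1 - sum(si^2)/s_total^2)
= (8/7) * (1 - 11.24/33.75)
alpha = 0.7622

0.7622


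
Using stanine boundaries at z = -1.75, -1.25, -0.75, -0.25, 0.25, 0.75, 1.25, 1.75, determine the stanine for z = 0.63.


Stanine boundaries: [-1.75, -1.25, -0.75, -0.25, 0.25, 0.75, 1.25, 1.75]
z = 0.63
Check each boundary:
  z >= -1.75 -> could be stanine 2
  z >= -1.25 -> could be stanine 3
  z >= -0.75 -> could be stanine 4
  z >= -0.25 -> could be stanine 5
  z >= 0.25 -> could be stanine 6
  z < 0.75
  z < 1.25
  z < 1.75
Highest qualifying boundary gives stanine = 6

6


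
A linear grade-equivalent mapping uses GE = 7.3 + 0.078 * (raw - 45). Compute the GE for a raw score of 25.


raw - median = 25 - 45 = -20
slope * diff = 0.078 * -20 = -1.56
GE = 7.3 + -1.56
GE = 5.74

5.74


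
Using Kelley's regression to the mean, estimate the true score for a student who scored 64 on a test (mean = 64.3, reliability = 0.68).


T_est = rxx * X + (1 - rxx) * mean
T_est = 0.68 * 64 + 0.32 * 64.3
T_est = 43.52 + 20.576
T_est = 64.096

64.096


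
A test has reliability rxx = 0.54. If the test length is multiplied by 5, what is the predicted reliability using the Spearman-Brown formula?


r_new = (n * rxx) / (1 + (n-1) * rxx)
r_new = (5 * 0.54) / (1 + 4 * 0.54)
r_new = 2.7 / 3.16
r_new = 0.8544

0.8544


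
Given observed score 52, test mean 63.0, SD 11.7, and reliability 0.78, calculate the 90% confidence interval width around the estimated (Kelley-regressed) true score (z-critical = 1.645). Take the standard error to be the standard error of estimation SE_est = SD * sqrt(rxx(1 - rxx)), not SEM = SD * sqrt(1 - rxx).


True score estimate = 0.78*52 + 0.22*63.0 = 54.42
SE_est = SD * sqrt(rxx * (1 - rxx)) = 11.7 * sqrt(0.78 * 0.22) = 11.7 * sqrt(0.1716) = 4.846682
CI = T_est +/- z * SE_est, so width = 2 * z * SE_est = 2 * 1.645 * 4.846682
Width = 15.9456

15.9456


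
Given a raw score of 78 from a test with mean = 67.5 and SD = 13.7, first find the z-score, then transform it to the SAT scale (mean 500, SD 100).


z = (X - mean) / SD = (78 - 67.5) / 13.7
z = 10.5 / 13.7
z = 0.7664
SAT-scale = SAT = 500 + 100z
Carry z at full precision (z = 10.5 / 13.7) into the conversion:
SAT-scale = 500 + 100 * (10.5 / 13.7) = 500 + 1050 / 13.7
SAT-scale = 500 + 76.6423
SAT-scale = 576.6423

576.6423


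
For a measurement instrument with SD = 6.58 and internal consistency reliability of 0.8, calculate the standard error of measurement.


SEM = SD * sqrt(1 - rxx)
SEM = 6.58 * sqrt(1 - 0.8)
SEM = 6.58 * sqrt(0.2) = 6.58 * 0.447214
SEM = 2.9427

2.9427


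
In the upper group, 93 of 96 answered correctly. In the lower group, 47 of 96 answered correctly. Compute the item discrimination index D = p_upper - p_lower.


p_upper = 93/96 = 0.9688
p_lower = 47/96 = 0.4896
D = 0.9688 - 0.4896 = 0.4792

0.4792


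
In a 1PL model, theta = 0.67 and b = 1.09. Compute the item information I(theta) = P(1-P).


P = 1/(1+exp(-(0.67-1.09))) = 0.3965
I = P*(1-P) = 0.3965 * 0.6035
I = 0.2393

0.2393


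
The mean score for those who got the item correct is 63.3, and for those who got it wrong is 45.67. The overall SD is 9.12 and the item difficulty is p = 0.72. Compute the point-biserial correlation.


q = 1 - p = 0.28
rpb = ((M1 - M0) / SD) * sqrt(p * q)
rpb = ((63.3 - 45.67) / 9.12) * sqrt(0.72 * 0.28)
rpb = 0.868

0.868


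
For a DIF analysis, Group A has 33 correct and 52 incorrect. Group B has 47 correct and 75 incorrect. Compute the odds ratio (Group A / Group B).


Odds_A = 33/52 = 0.6346
Odds_B = 47/75 = 0.6267
OR = Odds_A / Odds_B = 0.6346 / 0.6267
Exactly, OR = (33 * 75) / (52 * 47) = 2475 / 2444
OR = 1.0127

1.0127


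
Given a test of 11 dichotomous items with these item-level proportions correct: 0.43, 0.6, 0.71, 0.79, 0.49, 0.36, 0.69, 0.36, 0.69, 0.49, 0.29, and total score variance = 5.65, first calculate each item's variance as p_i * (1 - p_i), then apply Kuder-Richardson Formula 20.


For each item, compute p_i * q_i:
  Item 1: 0.43 * 0.57 = 0.2451
  Item 2: 0.6 * 0.4 = 0.24
  Item 3: 0.71 * 0.29 = 0.2059
  Item 4: 0.79 * 0.21 = 0.1659
  Item 5: 0.49 * 0.51 = 0.2499
  Item 6: 0.36 * 0.64 = 0.2304
  Item 7: 0.69 * 0.31 = 0.2139
  Item 8: 0.36 * 0.64 = 0.2304
  Item 9: 0.69 * 0.31 = 0.2139
  Item 10: 0.49 * 0.51 = 0.2499
  Item 11: 0.29 * 0.71 = 0.2059
Sum(p_i * q_i) = 0.2451 + 0.24 + 0.2059 + 0.1659 + 0.2499 + 0.2304 + 0.2139 + 0.2304 + 0.2139 + 0.2499 + 0.2059 = 2.4512
KR-20 = (k/(k-1)) * (1 - Sum(p_i*q_i) / Var_total)
= (11/10) * (1 - 2.4512/5.65)
= 1.1 * 0.5662
KR-20 = 0.6228

0.6228


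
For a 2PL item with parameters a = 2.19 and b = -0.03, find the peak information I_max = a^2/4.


For 2PL, max info at theta = b = -0.03
I_max = a^2 / 4 = 2.19^2 / 4
= 4.7961 / 4
I_max = 1.199

1.199


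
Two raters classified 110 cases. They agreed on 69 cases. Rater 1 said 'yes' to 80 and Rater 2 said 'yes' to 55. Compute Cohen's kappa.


P_o = 69/110 = 0.627273
P_e = (80*55 + 30*55) / 12100 = 0.5
kappa = (P_o - P_e) / (1 - P_e)
kappa = (0.627273 - 0.5) / (1 - 0.5)
kappa = 0.2545

0.2545


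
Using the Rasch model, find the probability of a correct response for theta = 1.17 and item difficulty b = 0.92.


theta - b = 1.17 - 0.92 = 0.25
exp(-(theta - b)) = exp(-0.25) = 0.7788
P = 1 / (1 + 0.7788)
P = 0.5622

0.5622


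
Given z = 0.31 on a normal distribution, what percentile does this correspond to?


CDF(z) = 0.5 * (1 + erf(z/sqrt(2)))
erf(0.2192) = 0.2434
CDF = 0.6217
Percentile rank = 0.6217 * 100 = 62.17

62.17


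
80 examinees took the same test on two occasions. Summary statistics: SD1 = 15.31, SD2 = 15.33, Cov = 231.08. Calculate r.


r = cov(X,Y) / (SD_X * SD_Y)
r = 231.08 / (15.31 * 15.33)
r = 231.08 / 234.7023
r = 0.9846

0.9846


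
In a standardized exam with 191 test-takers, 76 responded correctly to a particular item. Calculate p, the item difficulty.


Item difficulty p = number correct / total examinees
p = 76 / 191
p = 0.3979

0.3979


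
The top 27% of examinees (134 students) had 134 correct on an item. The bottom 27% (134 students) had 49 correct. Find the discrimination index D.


p_upper = 134/134 = 1.0
p_lower = 49/134 = 0.3657
D = 1.0 - 0.3657 = 0.6343

0.6343


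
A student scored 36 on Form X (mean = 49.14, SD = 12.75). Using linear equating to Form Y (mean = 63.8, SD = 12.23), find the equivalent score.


slope = SD_Y / SD_X = 12.23 / 12.75 ~ 0.9592
intercept = mean_Y - slope * mean_X = 63.8 - (12.23 / 12.75) * 49.14 ~ 16.6641
Y = slope * X + intercept. To avoid rounding drift from the rounded slope/intercept, evaluate the equivalent form Y = mean_Y + SD_Y * (X - mean_X) / SD_X at full precision:
Y = 63.8 + 12.23 * (36 - 49.14) / 12.75
Y = 63.8 - 12.23 * 13.14 / 12.75
Y = 63.8 - 160.7022 / 12.75
Y = 63.8 - 12.6041
Y = 51.1959

51.1959


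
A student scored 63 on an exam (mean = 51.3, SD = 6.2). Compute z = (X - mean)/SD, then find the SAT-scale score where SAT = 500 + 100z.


z = (X - mean) / SD = (63 - 51.3) / 6.2
z = 11.7 / 6.2
z = 1.8871
SAT-scale = SAT = 500 + 100z
Carry z at full precision (z = 11.7 / 6.2) into the conversion:
SAT-scale = 500 + 100 * (11.7 / 6.2) = 500 + 1170 / 6.2
SAT-scale = 500 + 188.7097
SAT-scale = 688.7097

688.7097


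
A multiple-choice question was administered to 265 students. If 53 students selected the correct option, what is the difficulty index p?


Item difficulty p = number correct / total examinees
p = 53 / 265
p = 0.2

0.2


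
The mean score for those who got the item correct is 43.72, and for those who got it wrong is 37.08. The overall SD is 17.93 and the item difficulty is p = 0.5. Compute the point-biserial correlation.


q = 1 - p = 0.5
rpb = ((M1 - M0) / SD) * sqrt(p * q)
rpb = ((43.72 - 37.08) / 17.93) * sqrt(0.5 * 0.5)
rpb = 0.1852

0.1852


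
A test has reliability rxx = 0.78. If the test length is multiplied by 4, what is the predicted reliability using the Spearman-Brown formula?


r_new = (n * rxx) / (1 + (n-1) * rxx)
r_new = (4 * 0.78) / (1 + 3 * 0.78)
r_new = 3.12 / 3.34
r_new = 0.9341

0.9341


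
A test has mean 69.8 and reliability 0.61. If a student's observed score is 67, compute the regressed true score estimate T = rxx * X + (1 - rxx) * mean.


T_est = rxx * X + (1 - rxx) * mean
T_est = 0.61 * 67 + 0.39 * 69.8
T_est = 40.87 + 27.222
T_est = 68.092

68.092


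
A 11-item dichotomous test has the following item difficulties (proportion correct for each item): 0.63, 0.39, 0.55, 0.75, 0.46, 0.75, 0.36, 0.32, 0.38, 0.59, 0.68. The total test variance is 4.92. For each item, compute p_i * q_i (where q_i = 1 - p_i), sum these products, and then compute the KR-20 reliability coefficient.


For each item, compute p_i * q_i:
  Item 1: 0.63 * 0.37 = 0.2331
  Item 2: 0.39 * 0.61 = 0.2379
  Item 3: 0.55 * 0.45 = 0.2475
  Item 4: 0.75 * 0.25 = 0.1875
  Item 5: 0.46 * 0.54 = 0.2484
  Item 6: 0.75 * 0.25 = 0.1875
  Item 7: 0.36 * 0.64 = 0.2304
  Item 8: 0.32 * 0.68 = 0.2176
  Item 9: 0.38 * 0.62 = 0.2356
  Item 10: 0.59 * 0.41 = 0.2419
  Item 11: 0.68 * 0.32 = 0.2176
Sum(p_i * q_i) = 0.2331 + 0.2379 + 0.2475 + 0.1875 + 0.2484 + 0.1875 + 0.2304 + 0.2176 + 0.2356 + 0.2419 + 0.2176 = 2.485
KR-20 = (k/(k-1)) * (1 - Sum(p_i*q_i) / Var_total)
= (11/10) * (1 - 2.485/4.92)
= 1.1 * 0.4949
KR-20 = 0.5444

0.5444
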